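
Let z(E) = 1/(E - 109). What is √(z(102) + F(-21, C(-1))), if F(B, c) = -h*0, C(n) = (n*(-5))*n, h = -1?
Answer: I*√7/7 ≈ 0.37796*I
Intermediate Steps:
C(n) = -5*n² (C(n) = (-5*n)*n = -5*n²)
z(E) = 1/(-109 + E)
F(B, c) = 0 (F(B, c) = -1*(-1)*0 = 1*0 = 0)
√(z(102) + F(-21, C(-1))) = √(1/(-109 + 102) + 0) = √(1/(-7) + 0) = √(-⅐ + 0) = √(-⅐) = I*√7/7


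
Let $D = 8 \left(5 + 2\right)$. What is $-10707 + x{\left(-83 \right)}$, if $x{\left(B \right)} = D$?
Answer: $-10651$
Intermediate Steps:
$D = 56$ ($D = 8 \cdot 7 = 56$)
$x{\left(B \right)} = 56$
$-10707 + x{\left(-83 \right)} = -10707 + 56 = -10651$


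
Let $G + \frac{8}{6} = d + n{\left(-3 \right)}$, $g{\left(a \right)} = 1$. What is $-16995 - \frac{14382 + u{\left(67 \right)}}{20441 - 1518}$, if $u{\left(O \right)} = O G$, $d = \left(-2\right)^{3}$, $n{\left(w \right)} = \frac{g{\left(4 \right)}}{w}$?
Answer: $- \frac{964830358}{56769} \approx -16996.0$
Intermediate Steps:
$n{\left(w \right)} = \frac{1}{w}$ ($n{\left(w \right)} = 1 \frac{1}{w} = \frac{1}{w}$)
$d = -8$
$G = - \frac{29}{3}$ ($G = - \frac{4}{3} - \left(8 - \frac{1}{-3}\right) = - \frac{4}{3} - \frac{25}{3} = - \frac{29}{3} \approx -9.6667$)
$u{\left(O \right)} = - \frac{29 O}{3}$ ($u{\left(O \right)} = O \left(- \frac{29}{3}\right) = - \frac{29 O}{3}$)
$-16995 - \frac{14382 + u{\left(67 \right)}}{20441 - 1518} = -16995 - \frac{14382 - \frac{1943}{3}}{20441 - 1518} = -16995 - \frac{14382 - \frac{1943}{3}}{18923} = -16995 - \frac{41203}{3} \cdot \frac{1}{18923} = -16995 - \frac{41203}{56769} = - \frac{964830358}{56769}$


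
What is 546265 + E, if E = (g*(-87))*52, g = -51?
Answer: 776989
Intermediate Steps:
E = 230724 (E = -51*(-87)*52 = 4437*52 = 230724)
546265 + E = 546265 + 230724 = 776989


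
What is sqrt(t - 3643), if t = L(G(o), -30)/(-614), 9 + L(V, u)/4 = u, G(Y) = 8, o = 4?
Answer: I*sqrt(343325161)/307 ≈ 60.355*I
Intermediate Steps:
L(V, u) = -36 + 4*u
t = 78/307 (t = (-36 + 4*(-30))/(-614) = (-36 - 120)*(-1/614) = -156*(-1/614) = 78/307 ≈ 0.25407)
sqrt(t - 3643) = sqrt(78/307 - 3643) = sqrt(-1118323/307) = I*sqrt(343325161)/307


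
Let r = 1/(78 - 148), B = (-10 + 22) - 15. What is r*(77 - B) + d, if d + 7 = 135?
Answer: 888/7 ≈ 126.86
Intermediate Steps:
B = -3 (B = 12 - 15 = -3)
d = 128 (d = -7 + 135 = 128)
r = -1/70 (r = 1/(-70) = -1/70 ≈ -0.014286)
r*(77 - B) + d = -(77 - 1*(-3))/70 + 128 = -(77 + 3)/70 + 128 = -1/70*80 + 128 = -8/7 + 128 = 888/7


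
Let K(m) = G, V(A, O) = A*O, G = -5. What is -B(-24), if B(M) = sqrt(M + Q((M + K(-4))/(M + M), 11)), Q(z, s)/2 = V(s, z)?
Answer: -I*sqrt(1542)/12 ≈ -3.2724*I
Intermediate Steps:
K(m) = -5
Q(z, s) = 2*s*z (Q(z, s) = 2*(s*z) = 2*s*z)
B(M) = sqrt(M + 11*(-5 + M)/M) (B(M) = sqrt(M + 2*11*((M - 5)/(M + M))) = sqrt(M + 2*11*((-5 + M)/((2*M)))) = sqrt(M + 2*11*((-5 + M)*(1/(2*M)))) = sqrt(M + 2*11*((-5 + M)/(2*M))) = sqrt(M + 11*(-5 + M)/M))
-B(-24) = -sqrt(11 - 24 - 55/(-24)) = -sqrt(11 - 24 - 55*(-1/24)) = -sqrt(11 - 24 + 55/24) = -sqrt(-257/24) = -I*sqrt(1542)/12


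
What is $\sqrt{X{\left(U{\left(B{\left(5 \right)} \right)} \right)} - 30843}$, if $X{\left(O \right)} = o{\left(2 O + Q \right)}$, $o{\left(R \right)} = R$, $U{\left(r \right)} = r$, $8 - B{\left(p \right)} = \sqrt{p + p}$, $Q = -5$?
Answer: $\sqrt{-30832 - 2 \sqrt{10}} \approx 175.61 i$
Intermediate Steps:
$B{\left(p \right)} = 8 - \sqrt{2} \sqrt{p}$ ($B{\left(p \right)} = 8 - \sqrt{p + p} = 8 - \sqrt{2 p} = 8 - \sqrt{2} \sqrt{p}$)
$X{\left(O \right)} = -5 + 2 O$ ($X{\left(O \right)} = 2 O - 5 = -5 + 2 O$)
$\sqrt{X{\left(U{\left(B{\left(5 \right)} \right)} \right)} - 30843} = \sqrt{\left(-5 + 2 \left(8 - \sqrt{2} \sqrt{5}\right)\right) - 30843} = \sqrt{\left(-5 + 2 \left(8 - \sqrt{10}\right)\right) - 30843} = \sqrt{\left(-5 + \left(16 - 2 \sqrt{10}\right)\right) - 30843} = \sqrt{\left(11 - 2 \sqrt{10}\right) - 30843} = \sqrt{-30832 - 2 \sqrt{10}}$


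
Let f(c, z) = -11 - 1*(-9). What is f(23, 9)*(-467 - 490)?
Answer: 1914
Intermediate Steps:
f(c, z) = -2 (f(c, z) = -11 + 9 = -2)
f(23, 9)*(-467 - 490) = -2*(-467 - 490) = -2*(-957) = 1914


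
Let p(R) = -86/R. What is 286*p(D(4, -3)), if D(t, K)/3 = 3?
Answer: -24596/9 ≈ -2732.9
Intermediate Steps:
D(t, K) = 9 (D(t, K) = 3*3 = 9)
286*p(D(4, -3)) = 286*(-86/9) = -24596/9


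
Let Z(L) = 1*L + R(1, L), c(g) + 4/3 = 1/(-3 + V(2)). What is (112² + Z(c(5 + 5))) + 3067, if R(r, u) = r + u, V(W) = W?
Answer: 46822/3 ≈ 15607.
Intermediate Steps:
c(g) = -7/3 (c(g) = -4/3 + 1/(-3 + 2) = -4/3 + 1/(-1) = -4/3 - 1 = -7/3)
Z(L) = 1 + 2*L (Z(L) = 1*L + (1 + L) = L + (1 + L) = 1 + 2*L)
(112² + Z(c(5 + 5))) + 3067 = (112² + (1 + 2*(-7/3))) + 3067 = (12544 + (1 - 14/3)) + 3067 = (12544 - 11/3) + 3067 = 37621/3 + 3067 = 46822/3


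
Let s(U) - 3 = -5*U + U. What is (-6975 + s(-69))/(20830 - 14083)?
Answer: -2232/2249 ≈ -0.99244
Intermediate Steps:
s(U) = 3 - 4*U (s(U) = 3 + (-5*U + U) = 3 - 4*U)
(-6975 + s(-69))/(20830 - 14083) = (-6975 + (3 - 4*(-69)))/(20830 - 14083) = (-6975 + (3 + 276))/6747 = (-6975 + 279)*(1/6747) = -6696*1/6747 = -2232/2249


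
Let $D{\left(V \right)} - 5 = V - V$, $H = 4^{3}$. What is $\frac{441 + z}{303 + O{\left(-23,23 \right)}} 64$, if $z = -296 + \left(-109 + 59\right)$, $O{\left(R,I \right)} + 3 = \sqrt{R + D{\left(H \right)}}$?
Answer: $\frac{304000}{15003} - \frac{3040 i \sqrt{2}}{15003} \approx 20.263 - 0.28656 i$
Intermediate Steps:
$H = 64$
$D{\left(V \right)} = 5$ ($D{\left(V \right)} = 5 + \left(V - V\right) = 5 + 0 = 5$)
$O{\left(R,I \right)} = -3 + \sqrt{5 + R}$ ($O{\left(R,I \right)} = -3 + \sqrt{R + 5} = -3 + \sqrt{5 + R}$)
$z = -346$ ($z = -296 - 50 = -346$)
$\frac{441 + z}{303 + O{\left(-23,23 \right)}} 64 = \frac{441 - 346}{303 - \left(3 - \sqrt{5 - 23}\right)} 64 = \frac{95}{303 - \left(3 - \sqrt{-18}\right)} 64 = \frac{95}{303 - \left(3 - 3 i \sqrt{2}\right)} 64 = \frac{95}{300 + 3 i \sqrt{2}} \cdot 64 = \frac{6080}{300 + 3 i \sqrt{2}}$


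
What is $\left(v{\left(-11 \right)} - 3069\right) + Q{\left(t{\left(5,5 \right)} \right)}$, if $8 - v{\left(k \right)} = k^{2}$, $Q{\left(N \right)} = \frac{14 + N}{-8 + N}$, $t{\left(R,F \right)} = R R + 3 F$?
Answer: $- \frac{50885}{16} \approx -3180.3$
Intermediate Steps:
$t{\left(R,F \right)} = R^{2} + 3 F$
$Q{\left(N \right)} = \frac{14 + N}{-8 + N}$
$v{\left(k \right)} = 8 - k^{2}$
$\left(v{\left(-11 \right)} - 3069\right) + Q{\left(t{\left(5,5 \right)} \right)} = \left(\left(8 - \left(-11\right)^{2}\right) - 3069\right) + \frac{14 + \left(5^{2} + 3 \cdot 5\right)}{-8 + \left(5^{2} + 3 \cdot 5\right)} = \left(\left(8 - 121\right) - 3069\right) + \frac{14 + \left(25 + 15\right)}{-8 + \left(25 + 15\right)} = \left(\left(8 - 121\right) - 3069\right) + \frac{14 + 40}{-8 + 40} = \left(-113 - 3069\right) + \frac{1}{32} \cdot 54 = -3182 + \frac{1}{32} \cdot 54 = -3182 + \frac{27}{16} = - \frac{50885}{16}$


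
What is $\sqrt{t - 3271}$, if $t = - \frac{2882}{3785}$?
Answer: $\frac{i \sqrt{46871990345}}{3785} \approx 57.199 i$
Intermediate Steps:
$t = - \frac{2882}{3785}$ ($t = \left(-2882\right) \frac{1}{3785} = - \frac{2882}{3785} \approx -0.76143$)
$\sqrt{t - 3271} = \sqrt{- \frac{2882}{3785} - 3271} = \sqrt{- \frac{12383617}{3785}} = \frac{i \sqrt{46871990345}}{3785}$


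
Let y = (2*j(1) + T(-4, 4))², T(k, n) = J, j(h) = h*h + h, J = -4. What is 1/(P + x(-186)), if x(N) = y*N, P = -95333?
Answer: -1/95333 ≈ -1.0490e-5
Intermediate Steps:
j(h) = h + h² (j(h) = h² + h = h + h²)
T(k, n) = -4
y = 0 (y = (2*(1*(1 + 1)) - 4)² = (2*(1*2) - 4)² = (2*2 - 4)² = (4 - 4)² = 0² = 0)
x(N) = 0 (x(N) = 0*N = 0)
1/(P + x(-186)) = 1/(-95333 + 0) = 1/(-95333) = -1/95333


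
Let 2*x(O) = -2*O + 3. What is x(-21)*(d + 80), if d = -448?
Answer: -8280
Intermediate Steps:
x(O) = 3/2 - O (x(O) = (-2*O + 3)/2 = (3 - 2*O)/2 = 3/2 - O)
x(-21)*(d + 80) = (3/2 - 1*(-21))*(-448 + 80) = (3/2 + 21)*(-368) = (45/2)*(-368) = -8280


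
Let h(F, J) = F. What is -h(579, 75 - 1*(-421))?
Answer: -579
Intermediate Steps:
-h(579, 75 - 1*(-421)) = -1*579 = -579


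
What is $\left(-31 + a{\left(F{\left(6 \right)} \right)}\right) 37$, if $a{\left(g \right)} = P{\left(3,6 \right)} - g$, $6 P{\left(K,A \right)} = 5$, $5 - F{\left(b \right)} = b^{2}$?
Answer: $\frac{185}{6} \approx 30.833$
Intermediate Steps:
$F{\left(b \right)} = 5 - b^{2}$
$P{\left(K,A \right)} = \frac{5}{6}$ ($P{\left(K,A \right)} = \frac{1}{6} \cdot 5 = \frac{5}{6}$)
$a{\left(g \right)} = \frac{5}{6} - g$
$\left(-31 + a{\left(F{\left(6 \right)} \right)}\right) 37 = \left(-31 + \left(\frac{5}{6} - \left(5 - 6^{2}\right)\right)\right) 37 = \left(-31 + \left(\frac{5}{6} - \left(5 - 36\right)\right)\right) 37 = \left(-31 + \left(\frac{5}{6} - -31\right)\right) 37 = \left(-31 + \left(\frac{5}{6} + 31\right)\right) 37 = \left(-31 + \frac{191}{6}\right) 37 = \frac{5}{6} \cdot 37 = \frac{185}{6}$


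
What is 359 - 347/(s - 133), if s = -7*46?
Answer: 163692/455 ≈ 359.76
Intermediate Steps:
s = -322
359 - 347/(s - 133) = 359 - 347/(-322 - 133) = 359 - 347/(-455) = 359 - 1/455*(-347) = 359 + 347/455 = 163692/455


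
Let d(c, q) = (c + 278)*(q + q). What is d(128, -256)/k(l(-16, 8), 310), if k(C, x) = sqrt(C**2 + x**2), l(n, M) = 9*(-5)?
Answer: -207872*sqrt(157)/3925 ≈ -663.60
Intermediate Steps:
l(n, M) = -45
d(c, q) = 2*q*(278 + c) (d(c, q) = (278 + c)*(2*q) = 2*q*(278 + c))
d(128, -256)/k(l(-16, 8), 310) = (2*(-256)*(278 + 128))/(sqrt((-45)**2 + 310**2)) = (2*(-256)*406)/(sqrt(2025 + 96100)) = -207872*sqrt(157)/3925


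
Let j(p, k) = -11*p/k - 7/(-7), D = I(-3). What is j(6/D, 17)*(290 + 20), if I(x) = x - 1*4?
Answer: 57350/119 ≈ 481.93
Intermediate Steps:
I(x) = -4 + x (I(x) = x - 4 = -4 + x)
D = -7 (D = -4 - 3 = -7)
j(p, k) = 1 - 11*p/k (j(p, k) = -11*p/k - 7*(-⅐) = -11*p/k + 1 = 1 - 11*p/k)
j(6/D, 17)*(290 + 20) = ((17 - 66/(-7))/17)*(290 + 20) = ((17 - 66*(-1)/7)/17)*310 = ((17 - 11*(-6/7))/17)*310 = ((17 + 66/7)/17)*310 = ((1/17)*(185/7))*310 = (185/119)*310 = 57350/119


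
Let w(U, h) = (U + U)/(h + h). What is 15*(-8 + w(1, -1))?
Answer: -135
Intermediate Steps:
w(U, h) = U/h (w(U, h) = (2*U)/((2*h)) = (2*U)*(1/(2*h)) = U/h)
15*(-8 + w(1, -1)) = 15*(-8 + 1/(-1)) = 15*(-8 + 1*(-1)) = 15*(-8 - 1) = 15*(-9) = -135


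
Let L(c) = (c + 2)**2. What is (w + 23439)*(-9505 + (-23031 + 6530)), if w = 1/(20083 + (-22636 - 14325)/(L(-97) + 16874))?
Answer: -158512444623848649/260046328 ≈ -6.0955e+8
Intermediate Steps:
L(c) = (2 + c)**2
w = 25899/520092656 (w = 1/(20083 + (-22636 - 14325)/((2 - 97)**2 + 16874)) = 1/(20083 - 36961/((-95)**2 + 16874)) = 1/(20083 - 36961/(9025 + 16874)) = 1/(20083 - 36961/25899) = 1/(520092656/25899) = 25899/520092656 ≈ 4.9797e-5)
(w + 23439)*(-9505 + (-23031 + 6530)) = (25899/520092656 + 23439)*(-9505 + (-23031 + 6530)) = 12190451789883*(-9505 - 16501)/520092656 = (12190451789883/520092656)*(-26006) = -158512444623848649/260046328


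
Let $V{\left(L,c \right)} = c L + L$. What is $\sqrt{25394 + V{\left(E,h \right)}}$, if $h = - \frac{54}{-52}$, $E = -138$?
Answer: $\frac{\sqrt{4244045}}{13} \approx 158.47$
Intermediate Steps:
$h = \frac{27}{26}$ ($h = \left(-54\right) \left(- \frac{1}{52}\right) = \frac{27}{26} \approx 1.0385$)
$V{\left(L,c \right)} = L + L c$ ($V{\left(L,c \right)} = L c + L = L + L c$)
$\sqrt{25394 + V{\left(E,h \right)}} = \sqrt{25394 - 138 \left(1 + \frac{27}{26}\right)} = \sqrt{25394 - \frac{3657}{13}} = \sqrt{\frac{326465}{13}} = \frac{\sqrt{4244045}}{13}$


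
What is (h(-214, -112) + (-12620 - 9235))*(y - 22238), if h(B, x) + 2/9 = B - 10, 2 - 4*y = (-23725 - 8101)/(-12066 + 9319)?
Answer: 12140245347097/24723 ≈ 4.9105e+8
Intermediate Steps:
y = -6583/2747 (y = ½ - (-23725 - 8101)/(4*(-12066 + 9319)) = ½ - (-15913)/(2*(-2747)) = ½ - (-15913)*(-1)/(2*2747) = ½ - ¼*31826/2747 = ½ - 15913/5494 = -6583/2747 ≈ -2.3964)
h(B, x) = -92/9 + B (h(B, x) = -2/9 + (B - 10) = -2/9 + (-10 + B) = -92/9 + B)
(h(-214, -112) + (-12620 - 9235))*(y - 22238) = ((-92/9 - 214) + (-12620 - 9235))*(-6583/2747 - 22238) = (-2018/9 - 21855)*(-61094369/2747) = -198713/9*(-61094369/2747) = 12140245347097/24723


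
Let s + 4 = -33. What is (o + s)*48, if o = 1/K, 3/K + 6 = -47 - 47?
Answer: -3376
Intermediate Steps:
s = -37 (s = -4 - 33 = -37)
K = -3/100 (K = 3/(-6 + (-47 - 47)) = 3/(-6 - 94) = 3/(-100) = 3*(-1/100) = -3/100 ≈ -0.030000)
o = -100/3 (o = 1/(-3/100) = -100/3 ≈ -33.333)
(o + s)*48 = (-100/3 - 37)*48 = -211/3*48 = -3376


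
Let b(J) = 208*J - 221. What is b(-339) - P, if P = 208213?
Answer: -278946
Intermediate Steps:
b(J) = -221 + 208*J
b(-339) - P = (-221 + 208*(-339)) - 1*208213 = (-221 - 70512) - 208213 = -70733 - 208213 = -278946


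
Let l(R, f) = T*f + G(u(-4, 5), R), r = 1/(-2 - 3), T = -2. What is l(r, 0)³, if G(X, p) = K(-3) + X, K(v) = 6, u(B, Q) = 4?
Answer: 1000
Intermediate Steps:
r = -⅕ (r = 1/(-5) = -⅕ ≈ -0.20000)
G(X, p) = 6 + X
l(R, f) = 10 - 2*f (l(R, f) = -2*f + (6 + 4) = -2*f + 10 = 10 - 2*f)
l(r, 0)³ = (10 - 2*0)³ = (10 + 0)³ = 10³ = 1000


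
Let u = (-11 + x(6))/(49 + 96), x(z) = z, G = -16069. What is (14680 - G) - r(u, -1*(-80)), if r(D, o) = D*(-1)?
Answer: 891720/29 ≈ 30749.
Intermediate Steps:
u = -1/29 (u = (-11 + 6)/(49 + 96) = -5/145 = -5*1/145 = -1/29 ≈ -0.034483)
r(D, o) = -D
(14680 - G) - r(u, -1*(-80)) = (14680 - 1*(-16069)) - (-1)*(-1)/29 = (14680 + 16069) - 1*1/29 = 30749 - 1/29 = 891720/29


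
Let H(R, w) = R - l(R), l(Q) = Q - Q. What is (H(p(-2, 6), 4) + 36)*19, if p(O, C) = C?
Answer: 798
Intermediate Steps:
l(Q) = 0
H(R, w) = R (H(R, w) = R - 1*0 = R + 0 = R)
(H(p(-2, 6), 4) + 36)*19 = (6 + 36)*19 = 42*19 = 798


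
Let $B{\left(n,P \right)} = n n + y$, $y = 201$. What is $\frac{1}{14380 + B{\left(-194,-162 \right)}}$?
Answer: $\frac{1}{52217} \approx 1.9151 \cdot 10^{-5}$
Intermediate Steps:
$B{\left(n,P \right)} = 201 + n^{2}$ ($B{\left(n,P \right)} = n n + 201 = n^{2} + 201 = 201 + n^{2}$)
$\frac{1}{14380 + B{\left(-194,-162 \right)}} = \frac{1}{14380 + \left(201 + \left(-194\right)^{2}\right)} = \frac{1}{14380 + \left(201 + 37636\right)} = \frac{1}{14380 + 37837} = \frac{1}{52217}$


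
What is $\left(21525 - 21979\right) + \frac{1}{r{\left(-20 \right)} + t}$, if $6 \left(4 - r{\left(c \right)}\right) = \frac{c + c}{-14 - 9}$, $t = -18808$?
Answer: $- \frac{589063253}{1297496} \approx -454.0$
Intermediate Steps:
$r{\left(c \right)} = 4 + \frac{c}{69}$ ($r{\left(c \right)} = 4 - \frac{\left(c + c\right) \frac{1}{-14 - 9}}{6} = 4 - \frac{2 c \frac{1}{-23}}{6} = 4 - \frac{2 c \left(- \frac{1}{23}\right)}{6} = 4 - \frac{\left(- \frac{2}{23}\right) c}{6} = 4 + \frac{c}{69}$)
$\left(21525 - 21979\right) + \frac{1}{r{\left(-20 \right)} + t} = \left(21525 - 21979\right) + \frac{1}{\left(4 + \frac{1}{69} \left(-20\right)\right) - 18808} = -454 + \frac{1}{\left(4 - \frac{20}{69}\right) - 18808} = -454 + \frac{1}{\frac{256}{69} - 18808} = -454 + \frac{1}{- \frac{1297496}{69}} = -454 - \frac{69}{1297496} = - \frac{589063253}{1297496}$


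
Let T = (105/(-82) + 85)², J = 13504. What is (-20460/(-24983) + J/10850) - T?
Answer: -912219791705713/130188911300 ≈ -7006.9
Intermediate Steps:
T = 47128225/6724 (T = (105*(-1/82) + 85)² = (-105/82 + 85)² = (6865/82)² = 47128225/6724 ≈ 7009.0)
(-20460/(-24983) + J/10850) - T = (-20460/(-24983) + 13504/10850) - 1*47128225/6724 = (-20460*(-1/24983) + 13504*(1/10850)) - 47128225/6724 = (20460/24983 + 6752/5425) - 47128225/6724 = 39954388/19361825 - 47128225/6724 = -912219791705713/130188911300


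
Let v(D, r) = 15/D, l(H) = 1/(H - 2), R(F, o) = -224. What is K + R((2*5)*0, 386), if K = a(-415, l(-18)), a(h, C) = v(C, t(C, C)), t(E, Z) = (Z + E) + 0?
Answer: -524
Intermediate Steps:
t(E, Z) = E + Z (t(E, Z) = (E + Z) + 0 = E + Z)
l(H) = 1/(-2 + H)
a(h, C) = 15/C
K = -300 (K = 15/(1/(-2 - 18)) = 15/(1/(-20)) = 15/(-1/20) = 15*(-20) = -300)
K + R((2*5)*0, 386) = -300 - 224 = -524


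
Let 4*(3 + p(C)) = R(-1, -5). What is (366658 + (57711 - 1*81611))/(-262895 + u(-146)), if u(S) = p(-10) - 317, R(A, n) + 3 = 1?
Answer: -685516/526431 ≈ -1.3022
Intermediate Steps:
R(A, n) = -2 (R(A, n) = -3 + 1 = -2)
p(C) = -7/2 (p(C) = -3 + (¼)*(-2) = -3 - ½ = -7/2)
u(S) = -641/2 (u(S) = -7/2 - 317 = -641/2)
(366658 + (57711 - 1*81611))/(-262895 + u(-146)) = (366658 + (57711 - 1*81611))/(-262895 - 641/2) = (366658 + (57711 - 81611))/(-526431/2) = (366658 - 23900)*(-2/526431) = 342758*(-2/526431) = -685516/526431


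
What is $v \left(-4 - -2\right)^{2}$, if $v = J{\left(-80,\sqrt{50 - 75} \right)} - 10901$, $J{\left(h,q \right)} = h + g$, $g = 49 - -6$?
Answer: $-43704$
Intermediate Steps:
$g = 55$ ($g = 49 + 6 = 55$)
$J{\left(h,q \right)} = 55 + h$ ($J{\left(h,q \right)} = h + 55 = 55 + h$)
$v = -10926$ ($v = \left(55 - 80\right) - 10901 = -25 - 10901 = -10926$)
$v \left(-4 - -2\right)^{2} = - 10926 \left(-4 - -2\right)^{2} = - 10926 \left(-4 + 2\right)^{2} = - 10926 \left(-2\right)^{2} = \left(-10926\right) 4 = -43704$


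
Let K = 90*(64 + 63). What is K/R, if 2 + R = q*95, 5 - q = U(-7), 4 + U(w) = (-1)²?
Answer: 5715/379 ≈ 15.079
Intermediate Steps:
U(w) = -3 (U(w) = -4 + (-1)² = -4 + 1 = -3)
q = 8 (q = 5 - 1*(-3) = 5 + 3 = 8)
K = 11430 (K = 90*127 = 11430)
R = 758 (R = -2 + 8*95 = -2 + 760 = 758)
K/R = 11430/758 = 11430*(1/758) = 5715/379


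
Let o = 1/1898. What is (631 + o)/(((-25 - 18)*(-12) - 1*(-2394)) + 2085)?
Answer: 44357/351130 ≈ 0.12633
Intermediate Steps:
o = 1/1898 ≈ 0.00052687
(631 + o)/(((-25 - 18)*(-12) - 1*(-2394)) + 2085) = (631 + 1/1898)/(((-25 - 18)*(-12) - 1*(-2394)) + 2085) = 1197639/(1898*((-43*(-12) + 2394) + 2085)) = 1197639/(1898*((516 + 2394) + 2085)) = 1197639/(1898*(2910 + 2085)) = (1197639/1898)/4995 = (1197639/1898)*(1/4995) = 44357/351130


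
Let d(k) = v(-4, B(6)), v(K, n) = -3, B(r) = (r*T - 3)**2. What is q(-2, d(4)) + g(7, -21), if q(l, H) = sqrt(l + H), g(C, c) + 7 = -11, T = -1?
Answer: -18 + I*sqrt(5) ≈ -18.0 + 2.2361*I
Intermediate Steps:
g(C, c) = -18 (g(C, c) = -7 - 11 = -18)
B(r) = (-3 - r)**2 (B(r) = (r*(-1) - 3)**2 = (-r - 3)**2 = (-3 - r)**2)
d(k) = -3
q(l, H) = sqrt(H + l)
q(-2, d(4)) + g(7, -21) = sqrt(-3 - 2) - 18 = sqrt(-5) - 18 = I*sqrt(5) - 18 = -18 + I*sqrt(5)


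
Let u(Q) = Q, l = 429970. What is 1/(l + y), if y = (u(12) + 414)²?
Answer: 1/611446 ≈ 1.6355e-6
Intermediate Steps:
y = 181476 (y = (12 + 414)² = 426² = 181476)
1/(l + y) = 1/(429970 + 181476) = 1/611446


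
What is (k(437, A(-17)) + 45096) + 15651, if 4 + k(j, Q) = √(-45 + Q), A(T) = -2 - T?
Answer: 60743 + I*√30 ≈ 60743.0 + 5.4772*I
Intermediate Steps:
k(j, Q) = -4 + √(-45 + Q)
(k(437, A(-17)) + 45096) + 15651 = ((-4 + √(-45 + (-2 - 1*(-17)))) + 45096) + 15651 = ((-4 + √(-45 + (-2 + 17))) + 45096) + 15651 = ((-4 + √(-45 + 15)) + 45096) + 15651 = ((-4 + √(-30)) + 45096) + 15651 = ((-4 + I*√30) + 45096) + 15651 = (45092 + I*√30) + 15651 = 60743 + I*√30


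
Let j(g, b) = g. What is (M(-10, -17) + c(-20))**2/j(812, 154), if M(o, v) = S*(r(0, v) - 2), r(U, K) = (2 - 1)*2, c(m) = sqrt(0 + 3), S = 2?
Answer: 3/812 ≈ 0.0036946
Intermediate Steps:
c(m) = sqrt(3)
r(U, K) = 2 (r(U, K) = 1*2 = 2)
M(o, v) = 0 (M(o, v) = 2*(2 - 2) = 2*0 = 0)
(M(-10, -17) + c(-20))**2/j(812, 154) = (0 + sqrt(3))**2/812 = (sqrt(3))**2*(1/812) = 3*(1/812) = 3/812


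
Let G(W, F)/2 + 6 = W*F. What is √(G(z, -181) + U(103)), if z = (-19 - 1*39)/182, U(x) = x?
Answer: √1708889/91 ≈ 14.365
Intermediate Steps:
z = -29/91 (z = (-19 - 39)*(1/182) = -58*1/182 = -29/91 ≈ -0.31868)
G(W, F) = -12 + 2*F*W (G(W, F) = -12 + 2*(W*F) = -12 + 2*(F*W) = -12 + 2*F*W)
√(G(z, -181) + U(103)) = √((-12 + 2*(-181)*(-29/91)) + 103) = √((-12 + 10498/91) + 103) = √(9406/91 + 103) = √(18779/91) = √1708889/91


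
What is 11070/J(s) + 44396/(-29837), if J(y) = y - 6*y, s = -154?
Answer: 29611067/2297449 ≈ 12.889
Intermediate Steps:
J(y) = -5*y
11070/J(s) + 44396/(-29837) = 11070/((-5*(-154))) + 44396/(-29837) = 11070/770 + 44396*(-1/29837) = 11070*(1/770) - 44396/29837 = 1107/77 - 44396/29837 = 29611067/2297449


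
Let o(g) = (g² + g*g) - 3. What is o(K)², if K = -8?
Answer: 15625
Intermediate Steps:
o(g) = -3 + 2*g² (o(g) = (g² + g²) - 3 = 2*g² - 3 = -3 + 2*g²)
o(K)² = (-3 + 2*(-8)²)² = (-3 + 2*64)² = (-3 + 128)² = 125² = 15625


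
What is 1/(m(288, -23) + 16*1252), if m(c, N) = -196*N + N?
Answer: 1/24517 ≈ 4.0788e-5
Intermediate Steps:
m(c, N) = -195*N
1/(m(288, -23) + 16*1252) = 1/(-195*(-23) + 16*1252) = 1/(4485 + 20032) = 1/24517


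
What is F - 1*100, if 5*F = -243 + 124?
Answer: -619/5 ≈ -123.80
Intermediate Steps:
F = -119/5 (F = (-243 + 124)/5 = (⅕)*(-119) = -119/5 ≈ -23.800)
F - 1*100 = -119/5 - 1*100 = -119/5 - 100 = -619/5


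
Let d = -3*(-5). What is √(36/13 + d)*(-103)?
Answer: -103*√3003/13 ≈ -434.18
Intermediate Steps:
d = 15
√(36/13 + d)*(-103) = √(36/13 + 15)*(-103) = √(231/13)*(-103) = (√3003/13)*(-103) = -103*√3003/13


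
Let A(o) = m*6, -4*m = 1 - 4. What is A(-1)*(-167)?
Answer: -1503/2 ≈ -751.50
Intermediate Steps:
m = 3/4 (m = -(1 - 4)/4 = -1/4*(-3) = 3/4 ≈ 0.75000)
A(o) = 9/2 (A(o) = (3/4)*6 = 9/2)
A(-1)*(-167) = (9/2)*(-167) = -1503/2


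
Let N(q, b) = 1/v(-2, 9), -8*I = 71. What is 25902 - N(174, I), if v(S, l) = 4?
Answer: 103607/4 ≈ 25902.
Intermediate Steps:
I = -71/8 (I = -1/8*71 = -71/8 ≈ -8.8750)
N(q, b) = 1/4
25902 - N(174, I) = 25902 - 1*1/4 = 25902 - 1/4 = 103607/4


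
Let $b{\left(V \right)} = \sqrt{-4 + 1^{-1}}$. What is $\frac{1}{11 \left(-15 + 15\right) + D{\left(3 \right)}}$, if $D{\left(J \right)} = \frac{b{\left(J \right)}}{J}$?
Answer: $- i \sqrt{3} \approx - 1.732 i$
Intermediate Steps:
$b{\left(V \right)} = i \sqrt{3}$ ($b{\left(V \right)} = \sqrt{-4 + 1} = \sqrt{-3} = i \sqrt{3}$)
$D{\left(J \right)} = \frac{i \sqrt{3}}{J}$
$\frac{1}{11 \left(-15 + 15\right) + D{\left(3 \right)}} = \frac{1}{11 \left(-15 + 15\right) + \frac{i \sqrt{3}}{3}} = \frac{1}{11 \cdot 0 + i \sqrt{3} \cdot \frac{1}{3}} = \frac{1}{0 + \frac{i \sqrt{3}}{3}} = \frac{1}{\frac{1}{3} i \sqrt{3}} = - i \sqrt{3}$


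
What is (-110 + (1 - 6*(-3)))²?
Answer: 8281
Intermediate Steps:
(-110 + (1 - 6*(-3)))² = (-110 + (1 + 18))² = (-110 + 19)² = (-91)² = 8281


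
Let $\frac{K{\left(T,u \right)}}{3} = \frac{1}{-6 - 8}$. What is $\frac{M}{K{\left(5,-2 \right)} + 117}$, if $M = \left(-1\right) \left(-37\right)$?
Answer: $\frac{518}{1635} \approx 0.31682$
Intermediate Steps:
$K{\left(T,u \right)} = - \frac{3}{14}$ ($K{\left(T,u \right)} = \frac{3}{-6 - 8} = \frac{3}{-14} = 3 \left(- \frac{1}{14}\right) = - \frac{3}{14}$)
$M = 37$
$\frac{M}{K{\left(5,-2 \right)} + 117} = \frac{1}{- \frac{3}{14} + 117} \cdot 37 = \frac{1}{\frac{1635}{14}} \cdot 37 = \frac{14}{1635} \cdot 37 = \frac{518}{1635}$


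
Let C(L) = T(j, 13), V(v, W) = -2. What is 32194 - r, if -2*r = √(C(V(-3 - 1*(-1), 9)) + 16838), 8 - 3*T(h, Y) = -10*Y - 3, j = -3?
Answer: 32194 + √16885/2 ≈ 32259.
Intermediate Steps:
T(h, Y) = 11/3 + 10*Y/3 (T(h, Y) = 8/3 - (-10*Y - 3)/3 = 8/3 - (-3 - 10*Y)/3 = 8/3 + (1 + 10*Y/3) = 11/3 + 10*Y/3)
C(L) = 47 (C(L) = 11/3 + (10/3)*13 = 11/3 + 130/3 = 47)
r = -√16885/2 (r = -√(47 + 16838)/2 = -√16885/2 ≈ -64.971)
32194 - r = 32194 - (-1)*√16885/2 = 32194 + √16885/2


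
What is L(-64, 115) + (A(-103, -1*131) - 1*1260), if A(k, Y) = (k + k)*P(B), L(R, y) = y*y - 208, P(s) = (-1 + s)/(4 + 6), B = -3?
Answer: 59197/5 ≈ 11839.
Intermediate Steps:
P(s) = -⅒ + s/10 (P(s) = (-1 + s)/10 = (-1 + s)*(⅒) = -⅒ + s/10)
L(R, y) = -208 + y² (L(R, y) = y² - 208 = -208 + y²)
A(k, Y) = -4*k/5 (A(k, Y) = (k + k)*(-⅒ + (⅒)*(-3)) = (2*k)*(-⅒ - 3/10) = (2*k)*(-⅖) = -4*k/5)
L(-64, 115) + (A(-103, -1*131) - 1*1260) = (-208 + 115²) + (-⅘*(-103) - 1*1260) = (-208 + 13225) + (412/5 - 1260) = 13017 - 5888/5 = 59197/5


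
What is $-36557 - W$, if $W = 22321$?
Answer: $-58878$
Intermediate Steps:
$-36557 - W = -36557 - 22321 = -58878$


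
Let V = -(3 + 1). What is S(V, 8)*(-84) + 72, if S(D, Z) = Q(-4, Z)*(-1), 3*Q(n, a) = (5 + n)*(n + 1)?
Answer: -12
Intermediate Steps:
Q(n, a) = (1 + n)*(5 + n)/3 (Q(n, a) = ((5 + n)*(n + 1))/3 = ((5 + n)*(1 + n))/3 = ((1 + n)*(5 + n))/3 = (1 + n)*(5 + n)/3)
V = -4 (V = -1*4 = -4)
S(D, Z) = 1 (S(D, Z) = (5/3 + 2*(-4) + (⅓)*(-4)²)*(-1) = (5/3 - 8 + (⅓)*16)*(-1) = (5/3 - 8 + 16/3)*(-1) = -1*(-1) = 1)
S(V, 8)*(-84) + 72 = 1*(-84) + 72 = -84 + 72 = -12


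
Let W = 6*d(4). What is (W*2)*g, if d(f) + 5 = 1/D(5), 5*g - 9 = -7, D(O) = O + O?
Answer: -588/25 ≈ -23.520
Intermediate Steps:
D(O) = 2*O
g = ⅖ (g = 9/5 + (⅕)*(-7) = 9/5 - 7/5 = ⅖ ≈ 0.40000)
d(f) = -49/10 (d(f) = -5 + 1/(2*5) = -5 + 1/10 = -5 + ⅒ = -49/10)
W = -147/5 (W = 6*(-49/10) = -147/5 ≈ -29.400)
(W*2)*g = -147/5*2*(⅖) = -294/5*⅖ = -588/25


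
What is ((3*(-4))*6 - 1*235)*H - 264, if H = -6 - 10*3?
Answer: 10788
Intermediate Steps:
H = -36 (H = -6 - 30 = -36)
((3*(-4))*6 - 1*235)*H - 264 = ((3*(-4))*6 - 1*235)*(-36) - 264 = (-12*6 - 235)*(-36) - 264 = (-72 - 235)*(-36) - 264 = -307*(-36) - 264 = 11052 - 264 = 10788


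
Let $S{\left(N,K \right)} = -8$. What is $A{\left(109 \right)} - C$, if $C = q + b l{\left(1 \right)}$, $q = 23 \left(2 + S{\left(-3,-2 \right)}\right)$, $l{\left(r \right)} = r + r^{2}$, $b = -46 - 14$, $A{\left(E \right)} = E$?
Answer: $367$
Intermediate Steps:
$b = -60$
$q = -138$ ($q = 23 \left(2 - 8\right) = 23 \left(-6\right) = -138$)
$C = -258$ ($C = -138 - 60 \cdot 1 \left(1 + 1\right) = -138 - 60 \cdot 1 \cdot 2 = -138 - 120 = -258$)
$A{\left(109 \right)} - C = 109 - -258 = 109 + 258 = 367$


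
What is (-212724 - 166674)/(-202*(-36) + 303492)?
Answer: -63233/51794 ≈ -1.2209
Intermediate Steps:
(-212724 - 166674)/(-202*(-36) + 303492) = -379398/(7272 + 303492) = -379398/310764 = -379398*1/310764 = -63233/51794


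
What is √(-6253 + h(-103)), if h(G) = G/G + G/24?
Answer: I*√900906/12 ≈ 79.097*I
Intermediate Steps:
h(G) = 1 + G/24 (h(G) = 1 + G*(1/24) = 1 + G/24)
√(-6253 + h(-103)) = √(-6253 + (1 + (1/24)*(-103))) = √(-6253 + (1 - 103/24)) = √(-6253 - 79/24) = √(-150151/24) = I*√900906/12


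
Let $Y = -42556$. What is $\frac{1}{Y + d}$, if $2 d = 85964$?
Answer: $\frac{1}{426} \approx 0.0023474$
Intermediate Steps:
$d = 42982$ ($d = \frac{1}{2} \cdot 85964 = 42982$)
$\frac{1}{Y + d} = \frac{1}{-42556 + 42982} = \frac{1}{426}$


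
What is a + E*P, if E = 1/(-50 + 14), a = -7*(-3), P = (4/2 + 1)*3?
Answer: 83/4 ≈ 20.750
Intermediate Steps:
P = 9 (P = (4*(½) + 1)*3 = (2 + 1)*3 = 3*3 = 9)
a = 21
E = -1/36 (E = 1/(-36) = -1/36 ≈ -0.027778)
a + E*P = 21 - 1/36*9 = 21 - ¼ = 83/4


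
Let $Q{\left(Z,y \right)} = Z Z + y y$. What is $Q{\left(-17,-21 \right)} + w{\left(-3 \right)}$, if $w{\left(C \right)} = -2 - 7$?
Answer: $721$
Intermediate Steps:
$Q{\left(Z,y \right)} = Z^{2} + y^{2}$
$w{\left(C \right)} = -9$ ($w{\left(C \right)} = -2 - 7 = -9$)
$Q{\left(-17,-21 \right)} + w{\left(-3 \right)} = \left(\left(-17\right)^{2} + \left(-21\right)^{2}\right) - 9 = \left(289 + 441\right) - 9 = 730 - 9 = 721$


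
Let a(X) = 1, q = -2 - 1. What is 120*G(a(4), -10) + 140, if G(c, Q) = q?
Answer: -220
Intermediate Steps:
q = -3
G(c, Q) = -3
120*G(a(4), -10) + 140 = 120*(-3) + 140 = -360 + 140 = -220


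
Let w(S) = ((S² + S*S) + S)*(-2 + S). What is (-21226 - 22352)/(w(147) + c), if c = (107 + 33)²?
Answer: -43578/6307525 ≈ -0.0069089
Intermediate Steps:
c = 19600 (c = 140² = 19600)
w(S) = (-2 + S)*(S + 2*S²) (w(S) = ((S² + S²) + S)*(-2 + S) = (2*S² + S)*(-2 + S) = (S + 2*S²)*(-2 + S) = (-2 + S)*(S + 2*S²))
(-21226 - 22352)/(w(147) + c) = (-21226 - 22352)/(147*(-2 - 3*147 + 2*147²) + 19600) = -43578/(147*(-2 - 441 + 2*21609) + 19600) = -43578/(147*(-2 - 441 + 43218) + 19600) = -43578/(147*42775 + 19600) = -43578/(6287925 + 19600) = -43578/6307525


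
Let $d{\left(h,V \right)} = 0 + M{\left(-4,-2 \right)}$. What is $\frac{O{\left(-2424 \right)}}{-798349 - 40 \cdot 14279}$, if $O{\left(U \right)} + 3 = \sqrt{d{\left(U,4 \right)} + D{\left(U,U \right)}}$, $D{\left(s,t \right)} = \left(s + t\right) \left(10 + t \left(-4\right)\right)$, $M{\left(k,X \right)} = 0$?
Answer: $\frac{1}{456503} - \frac{4 i \sqrt{2940918}}{1369509} \approx 2.1906 \cdot 10^{-6} - 0.0050088 i$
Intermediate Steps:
$D{\left(s,t \right)} = \left(10 - 4 t\right) \left(s + t\right)$ ($D{\left(s,t \right)} = \left(s + t\right) \left(10 - 4 t\right) = \left(10 - 4 t\right) \left(s + t\right)$)
$d{\left(h,V \right)} = 0$ ($d{\left(h,V \right)} = 0 + 0 = 0$)
$O{\left(U \right)} = -3 + \sqrt{- 8 U^{2} + 20 U}$ ($O{\left(U \right)} = -3 + \sqrt{0 + \left(- 4 U^{2} + 10 U + 10 U - 4 U U\right)} = -3 + \sqrt{0 + \left(- 4 U^{2} + 10 U + 10 U - 4 U^{2}\right)} = -3 + \sqrt{0 - \left(- 20 U + 8 U^{2}\right)} = -3 + \sqrt{- 8 U^{2} + 20 U}$)
$\frac{O{\left(-2424 \right)}}{-798349 - 40 \cdot 14279} = \frac{-3 + 2 \sqrt{- 2424 \left(5 - -4848\right)}}{-798349 - 40 \cdot 14279} = \frac{-3 + 2 \sqrt{- 2424 \left(5 + 4848\right)}}{-798349 - 571160} = \frac{-3 + 2 \sqrt{\left(-2424\right) 4853}}{-798349 - 571160} = \frac{-3 + 2 \sqrt{-11763672}}{-1369509} = \left(-3 + 2 \cdot 2 i \sqrt{2940918}\right) \left(- \frac{1}{1369509}\right) = \left(-3 + 4 i \sqrt{2940918}\right) \left(- \frac{1}{1369509}\right) = \frac{1}{456503} - \frac{4 i \sqrt{2940918}}{1369509}$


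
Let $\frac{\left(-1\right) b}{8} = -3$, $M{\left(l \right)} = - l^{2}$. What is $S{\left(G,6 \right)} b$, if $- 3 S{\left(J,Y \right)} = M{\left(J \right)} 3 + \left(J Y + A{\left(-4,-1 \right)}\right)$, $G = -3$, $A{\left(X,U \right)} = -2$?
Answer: $376$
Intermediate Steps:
$S{\left(J,Y \right)} = \frac{2}{3} + J^{2} - \frac{J Y}{3}$ ($S{\left(J,Y \right)} = - \frac{- J^{2} \cdot 3 + \left(J Y - 2\right)}{3} = - \frac{- 3 J^{2} + \left(-2 + J Y\right)}{3} = - \frac{-2 - 3 J^{2} + J Y}{3} = \frac{2}{3} + J^{2} - \frac{J Y}{3}$)
$b = 24$ ($b = \left(-8\right) \left(-3\right) = 24$)
$S{\left(G,6 \right)} b = \left(\frac{2}{3} + \left(-3\right)^{2} - \left(-1\right) 6\right) 24 = \left(\frac{2}{3} + 9 + 6\right) 24 = \frac{47}{3} \cdot 24 = 376$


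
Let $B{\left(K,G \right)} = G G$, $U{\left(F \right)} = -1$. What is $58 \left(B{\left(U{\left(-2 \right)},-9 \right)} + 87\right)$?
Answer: $9744$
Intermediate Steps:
$B{\left(K,G \right)} = G^{2}$
$58 \left(B{\left(U{\left(-2 \right)},-9 \right)} + 87\right) = 58 \left(\left(-9\right)^{2} + 87\right) = 58 \left(81 + 87\right) = 58 \cdot 168 = 9744$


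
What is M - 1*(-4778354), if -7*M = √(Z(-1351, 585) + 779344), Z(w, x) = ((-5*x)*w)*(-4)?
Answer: 4778354 - 2*I*√3756839/7 ≈ 4.7784e+6 - 553.79*I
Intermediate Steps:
Z(w, x) = 20*w*x (Z(w, x) = -5*w*x*(-4) = 20*w*x)
M = -2*I*√3756839/7 (M = -√(20*(-1351)*585 + 779344)/7 = -√(-15806700 + 779344)/7 = -2*I*√3756839/7 ≈ -553.79*I)
M - 1*(-4778354) = -2*I*√3756839/7 - 1*(-4778354) = -2*I*√3756839/7 + 4778354 = 4778354 - 2*I*√3756839/7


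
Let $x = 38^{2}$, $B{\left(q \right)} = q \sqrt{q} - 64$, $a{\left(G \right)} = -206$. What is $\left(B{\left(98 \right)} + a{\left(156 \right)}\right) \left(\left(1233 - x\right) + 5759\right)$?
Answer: $-1497960 + 3805928 \sqrt{2} \approx 3.8844 \cdot 10^{6}$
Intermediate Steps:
$B{\left(q \right)} = -64 + q^{\frac{3}{2}}$ ($B{\left(q \right)} = q^{\frac{3}{2}} - 64 = -64 + q^{\frac{3}{2}}$)
$x = 1444$
$\left(B{\left(98 \right)} + a{\left(156 \right)}\right) \left(\left(1233 - x\right) + 5759\right) = \left(\left(-64 + 98^{\frac{3}{2}}\right) - 206\right) \left(\left(1233 - 1444\right) + 5759\right) = \left(\left(-64 + 686 \sqrt{2}\right) - 206\right) \left(\left(1233 - 1444\right) + 5759\right) = \left(-270 + 686 \sqrt{2}\right) \left(-211 + 5759\right) = \left(-270 + 686 \sqrt{2}\right) 5548 = -1497960 + 3805928 \sqrt{2}$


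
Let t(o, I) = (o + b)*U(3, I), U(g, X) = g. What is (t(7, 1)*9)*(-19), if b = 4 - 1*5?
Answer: -3078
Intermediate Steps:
b = -1 (b = 4 - 5 = -1)
t(o, I) = -3 + 3*o (t(o, I) = (o - 1)*3 = (-1 + o)*3 = -3 + 3*o)
(t(7, 1)*9)*(-19) = ((-3 + 3*7)*9)*(-19) = ((-3 + 21)*9)*(-19) = (18*9)*(-19) = 162*(-19) = -3078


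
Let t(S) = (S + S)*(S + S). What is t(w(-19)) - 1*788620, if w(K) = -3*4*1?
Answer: -788044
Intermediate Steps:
w(K) = -12 (w(K) = -12*1 = -12)
t(S) = 4*S**2 (t(S) = (2*S)*(2*S) = 4*S**2)
t(w(-19)) - 1*788620 = 4*(-12)**2 - 1*788620 = 4*144 - 788620 = 576 - 788620 = -788044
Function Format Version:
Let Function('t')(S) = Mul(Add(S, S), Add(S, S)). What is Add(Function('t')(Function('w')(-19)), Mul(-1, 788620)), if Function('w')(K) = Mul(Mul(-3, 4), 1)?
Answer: -788044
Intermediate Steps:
Function('w')(K) = -12 (Function('w')(K) = Mul(-12, 1) = -12)
Function('t')(S) = Mul(4, Pow(S, 2)) (Function('t')(S) = Mul(Mul(2, S), Mul(2, S)) = Mul(4, Pow(S, 2)))
Add(Function('t')(Function('w')(-19)), Mul(-1, 788620)) = Add(Mul(4, Pow(-12, 2)), Mul(-1, 788620)) = Add(Mul(4, 144), -788620) = Add(576, -788620) = -788044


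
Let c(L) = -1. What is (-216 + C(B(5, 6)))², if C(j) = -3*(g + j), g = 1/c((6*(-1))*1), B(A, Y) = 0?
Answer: 45369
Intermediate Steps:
g = -1 (g = 1/(-1) = -1)
C(j) = 3 - 3*j (C(j) = -3*(-1 + j) = 3 - 3*j)
(-216 + C(B(5, 6)))² = (-216 + (3 - 3*0))² = (-216 + (3 + 0))² = (-216 + 3)² = (-213)² = 45369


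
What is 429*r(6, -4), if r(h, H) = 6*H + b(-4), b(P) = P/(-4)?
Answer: -9867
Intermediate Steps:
b(P) = -P/4 (b(P) = P*(-¼) = -P/4)
r(h, H) = 1 + 6*H (r(h, H) = 6*H - ¼*(-4) = 6*H + 1 = 1 + 6*H)
429*r(6, -4) = 429*(1 + 6*(-4)) = 429*(1 - 24) = 429*(-23) = -9867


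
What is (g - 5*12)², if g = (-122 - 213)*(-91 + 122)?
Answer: 109098025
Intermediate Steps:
g = -10385 (g = -335*31 = -10385)
(g - 5*12)² = (-10385 - 5*12)² = (-10385 - 60)² = (-10445)² = 109098025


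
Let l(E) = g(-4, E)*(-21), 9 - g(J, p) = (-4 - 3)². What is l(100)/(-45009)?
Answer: -280/15003 ≈ -0.018663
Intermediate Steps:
g(J, p) = -40 (g(J, p) = 9 - (-4 - 3)² = 9 - 1*(-7)² = 9 - 1*49 = 9 - 49 = -40)
l(E) = 840 (l(E) = -40*(-21) = 840)
l(100)/(-45009) = 840/(-45009) = 840*(-1/45009) = -280/15003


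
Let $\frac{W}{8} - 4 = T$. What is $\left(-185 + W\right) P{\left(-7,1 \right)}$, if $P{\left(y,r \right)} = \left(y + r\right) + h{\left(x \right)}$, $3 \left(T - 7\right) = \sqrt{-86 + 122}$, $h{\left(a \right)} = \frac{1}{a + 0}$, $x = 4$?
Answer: $\frac{1863}{4} \approx 465.75$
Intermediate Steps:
$h{\left(a \right)} = \frac{1}{a}$
$T = 9$ ($T = 7 + \frac{\sqrt{-86 + 122}}{3} = 7 + \frac{\sqrt{36}}{3} = 7 + \frac{1}{3} \cdot 6 = 7 + 2 = 9$)
$P{\left(y,r \right)} = \frac{1}{4} + r + y$ ($P{\left(y,r \right)} = \left(y + r\right) + \frac{1}{4} = \left(r + y\right) + \frac{1}{4} = \frac{1}{4} + r + y$)
$W = 104$ ($W = 32 + 8 \cdot 9 = 32 + 72 = 104$)
$\left(-185 + W\right) P{\left(-7,1 \right)} = \left(-185 + 104\right) \left(\frac{1}{4} + 1 - 7\right) = \left(-81\right) \left(- \frac{23}{4}\right) = \frac{1863}{4}$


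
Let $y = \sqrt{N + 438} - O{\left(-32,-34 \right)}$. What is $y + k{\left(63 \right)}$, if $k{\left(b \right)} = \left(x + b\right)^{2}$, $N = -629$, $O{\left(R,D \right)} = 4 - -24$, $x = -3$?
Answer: $3572 + i \sqrt{191} \approx 3572.0 + 13.82 i$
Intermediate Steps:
$O{\left(R,D \right)} = 28$ ($O{\left(R,D \right)} = 4 + 24 = 28$)
$k{\left(b \right)} = \left(-3 + b\right)^{2}$
$y = -28 + i \sqrt{191}$ ($y = \sqrt{-629 + 438} - 28 = \sqrt{-191} - 28 = i \sqrt{191} - 28 = -28 + i \sqrt{191} \approx -28.0 + 13.82 i$)
$y + k{\left(63 \right)} = \left(-28 + i \sqrt{191}\right) + \left(-3 + 63\right)^{2} = \left(-28 + i \sqrt{191}\right) + 60^{2} = \left(-28 + i \sqrt{191}\right) + 3600 = 3572 + i \sqrt{191}$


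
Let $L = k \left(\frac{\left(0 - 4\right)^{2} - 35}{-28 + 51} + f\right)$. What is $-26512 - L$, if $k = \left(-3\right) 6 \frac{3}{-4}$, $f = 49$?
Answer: $- \frac{624734}{23} \approx -27162.0$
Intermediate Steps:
$k = \frac{27}{2}$ ($k = - 18 \cdot 3 \left(- \frac{1}{4}\right) = \left(-18\right) \left(- \frac{3}{4}\right) = \frac{27}{2} \approx 13.5$)
$L = \frac{14958}{23}$ ($L = \frac{27 \left(\frac{\left(0 - 4\right)^{2} - 35}{-28 + 51} + 49\right)}{2} = \frac{27 \left(\frac{\left(-4\right)^{2} - 35}{23} + 49\right)}{2} = \frac{27 \left(\left(16 - 35\right) \frac{1}{23} + 49\right)}{2} = \frac{27 \left(\left(-19\right) \frac{1}{23} + 49\right)}{2} = \frac{27 \left(- \frac{19}{23} + 49\right)}{2} = \frac{27}{2} \cdot \frac{1108}{23} = \frac{14958}{23} \approx 650.35$)
$-26512 - L = -26512 - \frac{14958}{23} = - \frac{624734}{23}$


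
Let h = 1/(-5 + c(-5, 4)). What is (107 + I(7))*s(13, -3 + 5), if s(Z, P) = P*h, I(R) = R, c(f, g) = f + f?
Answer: -76/5 ≈ -15.200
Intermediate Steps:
c(f, g) = 2*f
h = -1/15 (h = 1/(-5 + 2*(-5)) = 1/(-5 - 10) = 1/(-15) = -1/15 ≈ -0.066667)
s(Z, P) = -P/15 (s(Z, P) = P*(-1/15) = -P/15)
(107 + I(7))*s(13, -3 + 5) = (107 + 7)*(-(-3 + 5)/15) = 114*(-1/15*2) = 114*(-2/15) = -76/5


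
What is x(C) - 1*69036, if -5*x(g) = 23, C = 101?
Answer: -345203/5 ≈ -69041.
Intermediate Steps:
x(g) = -23/5 (x(g) = -1/5*23 = -23/5)
x(C) - 1*69036 = -23/5 - 1*69036 = -23/5 - 69036 = -345203/5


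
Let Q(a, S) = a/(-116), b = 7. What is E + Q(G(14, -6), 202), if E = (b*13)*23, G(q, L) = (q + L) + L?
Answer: 121393/58 ≈ 2093.0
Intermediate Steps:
G(q, L) = q + 2*L (G(q, L) = (L + q) + L = q + 2*L)
Q(a, S) = -a/116 (Q(a, S) = a*(-1/116) = -a/116)
E = 2093 (E = (7*13)*23 = 91*23 = 2093)
E + Q(G(14, -6), 202) = 2093 - (14 + 2*(-6))/116 = 2093 - (14 - 12)/116 = 2093 - 1/116*2 = 2093 - 1/58 = 121393/58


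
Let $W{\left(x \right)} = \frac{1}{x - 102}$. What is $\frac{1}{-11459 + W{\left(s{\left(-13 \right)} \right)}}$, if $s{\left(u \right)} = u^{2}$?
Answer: $- \frac{67}{767752} \approx -8.7268 \cdot 10^{-5}$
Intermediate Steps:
$W{\left(x \right)} = \frac{1}{-102 + x}$
$\frac{1}{-11459 + W{\left(s{\left(-13 \right)} \right)}} = \frac{1}{-11459 + \frac{1}{-102 + \left(-13\right)^{2}}} = \frac{1}{-11459 + \frac{1}{-102 + 169}} = \frac{1}{-11459 + \frac{1}{67}} = \frac{1}{- \frac{767752}{67}} = - \frac{67}{767752}$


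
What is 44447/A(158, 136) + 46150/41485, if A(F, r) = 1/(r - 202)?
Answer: -24339256864/8297 ≈ -2.9335e+6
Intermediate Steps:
A(F, r) = 1/(-202 + r)
44447/A(158, 136) + 46150/41485 = 44447/(1/(-202 + 136)) + 46150/41485 = 44447/(1/(-66)) + 46150*(1/41485) = 44447/(-1/66) + 9230/8297 = 44447*(-66) + 9230/8297 = -2933502 + 9230/8297 = -24339256864/8297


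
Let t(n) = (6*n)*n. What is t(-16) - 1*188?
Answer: 1348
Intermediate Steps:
t(n) = 6*n²
t(-16) - 1*188 = 6*(-16)² - 1*188 = 6*256 - 188 = 1536 - 188 = 1348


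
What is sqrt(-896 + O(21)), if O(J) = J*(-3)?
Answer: I*sqrt(959) ≈ 30.968*I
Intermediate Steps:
O(J) = -3*J
sqrt(-896 + O(21)) = sqrt(-896 - 3*21) = sqrt(-896 - 63) = sqrt(-959) = I*sqrt(959)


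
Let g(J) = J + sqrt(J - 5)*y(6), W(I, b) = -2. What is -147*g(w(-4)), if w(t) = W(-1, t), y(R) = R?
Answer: 294 - 882*I*sqrt(7) ≈ 294.0 - 2333.6*I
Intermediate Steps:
w(t) = -2
g(J) = J + 6*sqrt(-5 + J) (g(J) = J + sqrt(J - 5)*6 = J + sqrt(-5 + J)*6 = J + 6*sqrt(-5 + J))
-147*g(w(-4)) = -147*(-2 + 6*sqrt(-5 - 2)) = -147*(-2 + 6*sqrt(-7)) = -147*(-2 + 6*(I*sqrt(7))) = -147*(-2 + 6*I*sqrt(7)) = 294 - 882*I*sqrt(7)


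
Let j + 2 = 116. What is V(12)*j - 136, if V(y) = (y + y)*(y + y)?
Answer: 65528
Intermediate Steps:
j = 114 (j = -2 + 116 = 114)
V(y) = 4*y² (V(y) = (2*y)*(2*y) = 4*y²)
V(12)*j - 136 = (4*12²)*114 - 136 = (4*144)*114 - 136 = 576*114 - 136 = 65664 - 136 = 65528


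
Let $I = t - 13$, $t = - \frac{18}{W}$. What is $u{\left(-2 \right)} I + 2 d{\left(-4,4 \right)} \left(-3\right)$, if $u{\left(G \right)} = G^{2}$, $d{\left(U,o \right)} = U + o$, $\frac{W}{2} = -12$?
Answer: $-49$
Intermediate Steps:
$W = -24$ ($W = 2 \left(-12\right) = -24$)
$t = \frac{3}{4}$ ($t = - \frac{18}{-24} = \left(-18\right) \left(- \frac{1}{24}\right) = \frac{3}{4} \approx 0.75$)
$I = - \frac{49}{4}$ ($I = \frac{3}{4} - 13 = - \frac{49}{4} \approx -12.25$)
$u{\left(-2 \right)} I + 2 d{\left(-4,4 \right)} \left(-3\right) = \left(-2\right)^{2} \left(- \frac{49}{4}\right) + 2 \left(-4 + 4\right) \left(-3\right) = 4 \left(- \frac{49}{4}\right) + 2 \cdot 0 \left(-3\right) = -49 + 0 \left(-3\right) = -49 + 0 = -49$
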